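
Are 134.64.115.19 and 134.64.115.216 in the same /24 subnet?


Mask: 255.255.255.0
134.64.115.19 AND mask = 134.64.115.0
134.64.115.216 AND mask = 134.64.115.0
Yes, same subnet (134.64.115.0)


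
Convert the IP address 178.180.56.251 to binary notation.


178 = 10110010
180 = 10110100
56 = 00111000
251 = 11111011
Binary: 10110010.10110100.00111000.11111011


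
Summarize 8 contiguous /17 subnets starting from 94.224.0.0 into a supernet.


Original prefix: /17
Number of subnets: 8 = 2^3
New prefix = 17 - 3 = 14
Supernet: 94.224.0.0/14


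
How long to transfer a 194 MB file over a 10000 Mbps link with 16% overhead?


Effective throughput = 10000 * (1 - 16/100) = 8400 Mbps
File size in Mb = 194 * 8 = 1552 Mb
Time = 1552 / 8400
Time = 0.1848 seconds


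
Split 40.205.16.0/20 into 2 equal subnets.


New prefix = 20 + 1 = 21
Each subnet has 2048 addresses
  40.205.16.0/21
  40.205.24.0/21
Subnets: 40.205.16.0/21, 40.205.24.0/21


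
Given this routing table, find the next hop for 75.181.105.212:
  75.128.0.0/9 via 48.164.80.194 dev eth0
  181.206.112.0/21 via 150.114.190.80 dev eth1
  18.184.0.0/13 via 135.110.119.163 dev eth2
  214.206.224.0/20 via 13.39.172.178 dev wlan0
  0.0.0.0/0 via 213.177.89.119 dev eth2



Longest prefix match for 75.181.105.212:
  /9 75.128.0.0: MATCH
  /21 181.206.112.0: no
  /13 18.184.0.0: no
  /20 214.206.224.0: no
  /0 0.0.0.0: MATCH
Selected: next-hop 48.164.80.194 via eth0 (matched /9)


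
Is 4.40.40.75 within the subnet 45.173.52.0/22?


Subnet network: 45.173.52.0
Test IP AND mask: 4.40.40.0
No, 4.40.40.75 is not in 45.173.52.0/22


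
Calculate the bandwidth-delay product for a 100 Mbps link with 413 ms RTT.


BDP = bandwidth * RTT
= 100 Mbps * 413 ms
= 100 * 1e6 * 413 / 1000 bits
= 41300000 bits
= 5162500 bytes
= 5041.5039 KB
BDP = 41300000 bits (5162500 bytes)


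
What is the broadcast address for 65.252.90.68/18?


Network: 65.252.64.0/18
Host bits = 14
Set all host bits to 1:
Broadcast: 65.252.127.255


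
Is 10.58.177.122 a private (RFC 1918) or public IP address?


RFC 1918 private ranges:
  10.0.0.0/8 (10.0.0.0 - 10.255.255.255)
  172.16.0.0/12 (172.16.0.0 - 172.31.255.255)
  192.168.0.0/16 (192.168.0.0 - 192.168.255.255)
Private (in 10.0.0.0/8)


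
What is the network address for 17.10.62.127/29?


IP:   00010001.00001010.00111110.01111111
Mask: 11111111.11111111.11111111.11111000
AND operation:
Net:  00010001.00001010.00111110.01111000
Network: 17.10.62.120/29


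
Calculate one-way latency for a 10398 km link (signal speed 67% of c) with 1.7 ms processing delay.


Speed = 0.67 * 3e5 km/s = 201000 km/s
Propagation delay = 10398 / 201000 = 0.0517 s = 51.7313 ms
Processing delay = 1.7 ms
Total one-way latency = 53.4313 ms


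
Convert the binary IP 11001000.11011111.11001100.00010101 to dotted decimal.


11001000 = 200
11011111 = 223
11001100 = 204
00010101 = 21
IP: 200.223.204.21


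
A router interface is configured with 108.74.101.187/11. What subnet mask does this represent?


/11 means 11 network bits, 21 host bits
Binary: 11111111111000000000000000000000
Mask: 255.224.0.0


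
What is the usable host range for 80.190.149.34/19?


Network: 80.190.128.0
Broadcast: 80.190.159.255
First usable = network + 1
Last usable = broadcast - 1
Range: 80.190.128.1 to 80.190.159.254


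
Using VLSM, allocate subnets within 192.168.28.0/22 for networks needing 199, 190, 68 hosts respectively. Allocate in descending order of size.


199 hosts -> /24 (254 usable): 192.168.28.0/24
190 hosts -> /24 (254 usable): 192.168.29.0/24
68 hosts -> /25 (126 usable): 192.168.30.0/25
Allocation: 192.168.28.0/24 (199 hosts, 254 usable); 192.168.29.0/24 (190 hosts, 254 usable); 192.168.30.0/25 (68 hosts, 126 usable)


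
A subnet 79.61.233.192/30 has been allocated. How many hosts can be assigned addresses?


Host bits = 32 - 30 = 2
Total addresses = 2^2 = 4
Usable = total - 2 (network and broadcast)
Usable hosts: 2


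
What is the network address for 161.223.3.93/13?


IP:   10100001.11011111.00000011.01011101
Mask: 11111111.11111000.00000000.00000000
AND operation:
Net:  10100001.11011000.00000000.00000000
Network: 161.216.0.0/13


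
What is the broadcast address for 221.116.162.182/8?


Network: 221.0.0.0/8
Host bits = 24
Set all host bits to 1:
Broadcast: 221.255.255.255


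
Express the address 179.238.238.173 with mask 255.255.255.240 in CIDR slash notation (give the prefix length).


Binary: 11111111.11111111.11111111.11110000
Count leading 1s
Prefix: /28


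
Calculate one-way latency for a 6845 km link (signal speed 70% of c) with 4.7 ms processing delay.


Speed = 0.7 * 3e5 km/s = 210000 km/s
Propagation delay = 6845 / 210000 = 0.0326 s = 32.5952 ms
Processing delay = 4.7 ms
Total one-way latency = 37.2952 ms


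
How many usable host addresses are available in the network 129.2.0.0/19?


Host bits = 32 - 19 = 13
Total addresses = 2^13 = 8192
Usable = total - 2 (network and broadcast)
Usable hosts: 8190


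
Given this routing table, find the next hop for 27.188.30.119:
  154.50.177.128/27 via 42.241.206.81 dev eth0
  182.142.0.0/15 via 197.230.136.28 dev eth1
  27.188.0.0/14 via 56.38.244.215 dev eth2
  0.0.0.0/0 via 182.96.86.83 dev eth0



Longest prefix match for 27.188.30.119:
  /27 154.50.177.128: no
  /15 182.142.0.0: no
  /14 27.188.0.0: MATCH
  /0 0.0.0.0: MATCH
Selected: next-hop 56.38.244.215 via eth2 (matched /14)


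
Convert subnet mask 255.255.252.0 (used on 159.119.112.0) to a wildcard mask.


Subnet mask: 255.255.252.0
Wildcard = 255.255.255.255 - subnet mask
255 - 255 = 0
255 - 255 = 0
255 - 252 = 3
255 - 0 = 255
Wildcard: 0.0.3.255


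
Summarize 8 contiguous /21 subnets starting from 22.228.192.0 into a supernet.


Original prefix: /21
Number of subnets: 8 = 2^3
New prefix = 21 - 3 = 18
Supernet: 22.228.192.0/18


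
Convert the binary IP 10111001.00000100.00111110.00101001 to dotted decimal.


10111001 = 185
00000100 = 4
00111110 = 62
00101001 = 41
IP: 185.4.62.41


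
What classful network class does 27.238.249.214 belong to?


First octet: 27
Binary: 00011011
0xxxxxxx -> Class A (1-126)
Class A, default mask 255.0.0.0 (/8)


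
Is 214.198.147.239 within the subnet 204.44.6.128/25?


Subnet network: 204.44.6.128
Test IP AND mask: 214.198.147.128
No, 214.198.147.239 is not in 204.44.6.128/25


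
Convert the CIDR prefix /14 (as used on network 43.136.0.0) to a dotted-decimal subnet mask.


/14 means 14 network bits, 18 host bits
Binary: 11111111111111000000000000000000
Mask: 255.252.0.0


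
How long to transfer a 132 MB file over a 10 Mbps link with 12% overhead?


Effective throughput = 10 * (1 - 12/100) = 8.8 Mbps
File size in Mb = 132 * 8 = 1056 Mb
Time = 1056 / 8.8
Time = 120.0 seconds


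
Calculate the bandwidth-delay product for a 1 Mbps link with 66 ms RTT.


BDP = bandwidth * RTT
= 1 Mbps * 66 ms
= 1 * 1e6 * 66 / 1000 bits
= 66000 bits
= 8250 bytes
= 8.0566 KB
BDP = 66000 bits (8250 bytes)


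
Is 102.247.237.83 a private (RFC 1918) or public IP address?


RFC 1918 private ranges:
  10.0.0.0/8 (10.0.0.0 - 10.255.255.255)
  172.16.0.0/12 (172.16.0.0 - 172.31.255.255)
  192.168.0.0/16 (192.168.0.0 - 192.168.255.255)
Public (not in any RFC 1918 range)


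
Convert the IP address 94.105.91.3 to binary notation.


94 = 01011110
105 = 01101001
91 = 01011011
3 = 00000011
Binary: 01011110.01101001.01011011.00000011


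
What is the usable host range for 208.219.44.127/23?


Network: 208.219.44.0
Broadcast: 208.219.45.255
First usable = network + 1
Last usable = broadcast - 1
Range: 208.219.44.1 to 208.219.45.254


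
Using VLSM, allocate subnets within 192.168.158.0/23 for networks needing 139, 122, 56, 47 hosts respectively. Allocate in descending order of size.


139 hosts -> /24 (254 usable): 192.168.158.0/24
122 hosts -> /25 (126 usable): 192.168.159.0/25
56 hosts -> /26 (62 usable): 192.168.159.128/26
47 hosts -> /26 (62 usable): 192.168.159.192/26
Allocation: 192.168.158.0/24 (139 hosts, 254 usable); 192.168.159.0/25 (122 hosts, 126 usable); 192.168.159.128/26 (56 hosts, 62 usable); 192.168.159.192/26 (47 hosts, 62 usable)


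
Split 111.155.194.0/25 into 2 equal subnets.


New prefix = 25 + 1 = 26
Each subnet has 64 addresses
  111.155.194.0/26
  111.155.194.64/26
Subnets: 111.155.194.0/26, 111.155.194.64/26


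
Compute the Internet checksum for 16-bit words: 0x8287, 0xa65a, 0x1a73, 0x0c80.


Sum all words (with carry folding):
+ 0x8287 = 0x8287
+ 0xa65a = 0x28e2
+ 0x1a73 = 0x4355
+ 0x0c80 = 0x4fd5
One's complement: ~0x4fd5
Checksum = 0xb02a


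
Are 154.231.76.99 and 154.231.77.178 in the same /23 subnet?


Mask: 255.255.254.0
154.231.76.99 AND mask = 154.231.76.0
154.231.77.178 AND mask = 154.231.76.0
Yes, same subnet (154.231.76.0)


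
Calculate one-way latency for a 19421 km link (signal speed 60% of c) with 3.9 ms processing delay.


Speed = 0.6 * 3e5 km/s = 180000 km/s
Propagation delay = 19421 / 180000 = 0.1079 s = 107.8944 ms
Processing delay = 3.9 ms
Total one-way latency = 111.7944 ms


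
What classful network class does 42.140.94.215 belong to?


First octet: 42
Binary: 00101010
0xxxxxxx -> Class A (1-126)
Class A, default mask 255.0.0.0 (/8)


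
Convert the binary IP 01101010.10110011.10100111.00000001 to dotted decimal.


01101010 = 106
10110011 = 179
10100111 = 167
00000001 = 1
IP: 106.179.167.1


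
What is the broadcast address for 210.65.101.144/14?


Network: 210.64.0.0/14
Host bits = 18
Set all host bits to 1:
Broadcast: 210.67.255.255


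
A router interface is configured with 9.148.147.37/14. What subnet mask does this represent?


/14 means 14 network bits, 18 host bits
Binary: 11111111111111000000000000000000
Mask: 255.252.0.0


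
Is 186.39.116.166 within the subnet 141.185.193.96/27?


Subnet network: 141.185.193.96
Test IP AND mask: 186.39.116.160
No, 186.39.116.166 is not in 141.185.193.96/27


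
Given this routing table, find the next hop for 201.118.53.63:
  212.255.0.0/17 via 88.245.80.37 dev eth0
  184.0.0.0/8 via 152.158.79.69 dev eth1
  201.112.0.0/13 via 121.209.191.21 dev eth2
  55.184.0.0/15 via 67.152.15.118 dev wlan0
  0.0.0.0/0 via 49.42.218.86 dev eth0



Longest prefix match for 201.118.53.63:
  /17 212.255.0.0: no
  /8 184.0.0.0: no
  /13 201.112.0.0: MATCH
  /15 55.184.0.0: no
  /0 0.0.0.0: MATCH
Selected: next-hop 121.209.191.21 via eth2 (matched /13)


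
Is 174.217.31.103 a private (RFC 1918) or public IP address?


RFC 1918 private ranges:
  10.0.0.0/8 (10.0.0.0 - 10.255.255.255)
  172.16.0.0/12 (172.16.0.0 - 172.31.255.255)
  192.168.0.0/16 (192.168.0.0 - 192.168.255.255)
Public (not in any RFC 1918 range)


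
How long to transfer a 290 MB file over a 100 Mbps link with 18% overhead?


Effective throughput = 100 * (1 - 18/100) = 82 Mbps
File size in Mb = 290 * 8 = 2320 Mb
Time = 2320 / 82
Time = 28.2927 seconds


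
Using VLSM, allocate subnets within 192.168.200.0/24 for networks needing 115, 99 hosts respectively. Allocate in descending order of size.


115 hosts -> /25 (126 usable): 192.168.200.0/25
99 hosts -> /25 (126 usable): 192.168.200.128/25
Allocation: 192.168.200.0/25 (115 hosts, 126 usable); 192.168.200.128/25 (99 hosts, 126 usable)


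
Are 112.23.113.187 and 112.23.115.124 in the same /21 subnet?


Mask: 255.255.248.0
112.23.113.187 AND mask = 112.23.112.0
112.23.115.124 AND mask = 112.23.112.0
Yes, same subnet (112.23.112.0)


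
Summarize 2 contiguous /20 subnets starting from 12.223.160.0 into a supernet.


Original prefix: /20
Number of subnets: 2 = 2^1
New prefix = 20 - 1 = 19
Supernet: 12.223.160.0/19


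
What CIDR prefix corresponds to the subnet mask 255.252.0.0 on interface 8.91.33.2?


Binary: 11111111.11111100.00000000.00000000
Count leading 1s
Prefix: /14


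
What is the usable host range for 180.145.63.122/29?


Network: 180.145.63.120
Broadcast: 180.145.63.127
First usable = network + 1
Last usable = broadcast - 1
Range: 180.145.63.121 to 180.145.63.126


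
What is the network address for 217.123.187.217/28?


IP:   11011001.01111011.10111011.11011001
Mask: 11111111.11111111.11111111.11110000
AND operation:
Net:  11011001.01111011.10111011.11010000
Network: 217.123.187.208/28


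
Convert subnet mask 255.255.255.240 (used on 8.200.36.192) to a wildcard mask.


Subnet mask: 255.255.255.240
Wildcard = 255.255.255.255 - subnet mask
255 - 255 = 0
255 - 255 = 0
255 - 255 = 0
255 - 240 = 15
Wildcard: 0.0.0.15


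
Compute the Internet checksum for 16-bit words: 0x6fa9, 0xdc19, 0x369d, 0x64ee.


Sum all words (with carry folding):
+ 0x6fa9 = 0x6fa9
+ 0xdc19 = 0x4bc3
+ 0x369d = 0x8260
+ 0x64ee = 0xe74e
One's complement: ~0xe74e
Checksum = 0x18b1


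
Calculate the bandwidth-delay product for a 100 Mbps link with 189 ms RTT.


BDP = bandwidth * RTT
= 100 Mbps * 189 ms
= 100 * 1e6 * 189 / 1000 bits
= 18900000 bits
= 2362500 bytes
= 2307.1289 KB
BDP = 18900000 bits (2362500 bytes)


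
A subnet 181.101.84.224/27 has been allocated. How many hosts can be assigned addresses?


Host bits = 32 - 27 = 5
Total addresses = 2^5 = 32
Usable = total - 2 (network and broadcast)
Usable hosts: 30


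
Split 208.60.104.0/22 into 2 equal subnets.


New prefix = 22 + 1 = 23
Each subnet has 512 addresses
  208.60.104.0/23
  208.60.106.0/23
Subnets: 208.60.104.0/23, 208.60.106.0/23


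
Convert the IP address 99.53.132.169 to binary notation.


99 = 01100011
53 = 00110101
132 = 10000100
169 = 10101001
Binary: 01100011.00110101.10000100.10101001


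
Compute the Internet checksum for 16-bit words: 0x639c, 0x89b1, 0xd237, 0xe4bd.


Sum all words (with carry folding):
+ 0x639c = 0x639c
+ 0x89b1 = 0xed4d
+ 0xd237 = 0xbf85
+ 0xe4bd = 0xa443
One's complement: ~0xa443
Checksum = 0x5bbc


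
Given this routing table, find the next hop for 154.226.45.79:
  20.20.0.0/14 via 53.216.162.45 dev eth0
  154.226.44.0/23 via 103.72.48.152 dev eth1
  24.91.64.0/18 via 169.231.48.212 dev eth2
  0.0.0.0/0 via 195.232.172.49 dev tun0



Longest prefix match for 154.226.45.79:
  /14 20.20.0.0: no
  /23 154.226.44.0: MATCH
  /18 24.91.64.0: no
  /0 0.0.0.0: MATCH
Selected: next-hop 103.72.48.152 via eth1 (matched /23)


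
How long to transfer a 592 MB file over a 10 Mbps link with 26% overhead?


Effective throughput = 10 * (1 - 26/100) = 7.4 Mbps
File size in Mb = 592 * 8 = 4736 Mb
Time = 4736 / 7.4
Time = 640 seconds


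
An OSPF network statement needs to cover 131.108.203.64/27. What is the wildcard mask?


Subnet mask: 255.255.255.224
Wildcard = 255.255.255.255 - subnet mask
255 - 255 = 0
255 - 255 = 0
255 - 255 = 0
255 - 224 = 31
Wildcard: 0.0.0.31


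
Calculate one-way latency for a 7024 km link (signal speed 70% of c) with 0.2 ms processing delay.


Speed = 0.7 * 3e5 km/s = 210000 km/s
Propagation delay = 7024 / 210000 = 0.0334 s = 33.4476 ms
Processing delay = 0.2 ms
Total one-way latency = 33.6476 ms


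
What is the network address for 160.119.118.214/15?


IP:   10100000.01110111.01110110.11010110
Mask: 11111111.11111110.00000000.00000000
AND operation:
Net:  10100000.01110110.00000000.00000000
Network: 160.118.0.0/15


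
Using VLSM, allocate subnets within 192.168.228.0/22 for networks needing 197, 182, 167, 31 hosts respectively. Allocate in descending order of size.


197 hosts -> /24 (254 usable): 192.168.228.0/24
182 hosts -> /24 (254 usable): 192.168.229.0/24
167 hosts -> /24 (254 usable): 192.168.230.0/24
31 hosts -> /26 (62 usable): 192.168.231.0/26
Allocation: 192.168.228.0/24 (197 hosts, 254 usable); 192.168.229.0/24 (182 hosts, 254 usable); 192.168.230.0/24 (167 hosts, 254 usable); 192.168.231.0/26 (31 hosts, 62 usable)


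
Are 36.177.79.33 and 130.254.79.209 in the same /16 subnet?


Mask: 255.255.0.0
36.177.79.33 AND mask = 36.177.0.0
130.254.79.209 AND mask = 130.254.0.0
No, different subnets (36.177.0.0 vs 130.254.0.0)


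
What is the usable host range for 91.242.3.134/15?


Network: 91.242.0.0
Broadcast: 91.243.255.255
First usable = network + 1
Last usable = broadcast - 1
Range: 91.242.0.1 to 91.243.255.254


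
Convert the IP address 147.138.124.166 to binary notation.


147 = 10010011
138 = 10001010
124 = 01111100
166 = 10100110
Binary: 10010011.10001010.01111100.10100110


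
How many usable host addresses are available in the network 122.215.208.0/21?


Host bits = 32 - 21 = 11
Total addresses = 2^11 = 2048
Usable = total - 2 (network and broadcast)
Usable hosts: 2046


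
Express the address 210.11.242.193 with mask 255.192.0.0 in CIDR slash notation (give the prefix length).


Binary: 11111111.11000000.00000000.00000000
Count leading 1s
Prefix: /10


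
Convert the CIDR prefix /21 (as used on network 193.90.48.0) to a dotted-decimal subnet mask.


/21 means 21 network bits, 11 host bits
Binary: 11111111111111111111100000000000
Mask: 255.255.248.0


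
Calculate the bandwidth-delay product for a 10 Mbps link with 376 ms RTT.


BDP = bandwidth * RTT
= 10 Mbps * 376 ms
= 10 * 1e6 * 376 / 1000 bits
= 3760000 bits
= 470000 bytes
= 458.9844 KB
BDP = 3760000 bits (470000 bytes)


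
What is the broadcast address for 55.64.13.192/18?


Network: 55.64.0.0/18
Host bits = 14
Set all host bits to 1:
Broadcast: 55.64.63.255


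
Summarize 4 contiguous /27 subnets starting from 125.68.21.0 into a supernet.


Original prefix: /27
Number of subnets: 4 = 2^2
New prefix = 27 - 2 = 25
Supernet: 125.68.21.0/25


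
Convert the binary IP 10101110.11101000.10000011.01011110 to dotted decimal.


10101110 = 174
11101000 = 232
10000011 = 131
01011110 = 94
IP: 174.232.131.94


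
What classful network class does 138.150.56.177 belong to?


First octet: 138
Binary: 10001010
10xxxxxx -> Class B (128-191)
Class B, default mask 255.255.0.0 (/16)


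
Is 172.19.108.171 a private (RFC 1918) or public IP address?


RFC 1918 private ranges:
  10.0.0.0/8 (10.0.0.0 - 10.255.255.255)
  172.16.0.0/12 (172.16.0.0 - 172.31.255.255)
  192.168.0.0/16 (192.168.0.0 - 192.168.255.255)
Private (in 172.16.0.0/12)


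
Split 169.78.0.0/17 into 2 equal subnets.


New prefix = 17 + 1 = 18
Each subnet has 16384 addresses
  169.78.0.0/18
  169.78.64.0/18
Subnets: 169.78.0.0/18, 169.78.64.0/18


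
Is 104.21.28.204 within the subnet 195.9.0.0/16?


Subnet network: 195.9.0.0
Test IP AND mask: 104.21.0.0
No, 104.21.28.204 is not in 195.9.0.0/16


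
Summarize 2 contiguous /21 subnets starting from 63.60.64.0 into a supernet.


Original prefix: /21
Number of subnets: 2 = 2^1
New prefix = 21 - 1 = 20
Supernet: 63.60.64.0/20


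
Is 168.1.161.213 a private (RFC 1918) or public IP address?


RFC 1918 private ranges:
  10.0.0.0/8 (10.0.0.0 - 10.255.255.255)
  172.16.0.0/12 (172.16.0.0 - 172.31.255.255)
  192.168.0.0/16 (192.168.0.0 - 192.168.255.255)
Public (not in any RFC 1918 range)


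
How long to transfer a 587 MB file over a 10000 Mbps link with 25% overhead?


Effective throughput = 10000 * (1 - 25/100) = 7500 Mbps
File size in Mb = 587 * 8 = 4696 Mb
Time = 4696 / 7500
Time = 0.6261 seconds


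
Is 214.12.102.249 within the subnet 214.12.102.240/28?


Subnet network: 214.12.102.240
Test IP AND mask: 214.12.102.240
Yes, 214.12.102.249 is in 214.12.102.240/28


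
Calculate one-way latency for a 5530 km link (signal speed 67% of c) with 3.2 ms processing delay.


Speed = 0.67 * 3e5 km/s = 201000 km/s
Propagation delay = 5530 / 201000 = 0.0275 s = 27.5124 ms
Processing delay = 3.2 ms
Total one-way latency = 30.7124 ms


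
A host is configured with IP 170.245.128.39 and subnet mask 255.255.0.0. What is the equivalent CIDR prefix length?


Binary: 11111111.11111111.00000000.00000000
Count leading 1s
Prefix: /16


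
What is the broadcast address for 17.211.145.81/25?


Network: 17.211.145.0/25
Host bits = 7
Set all host bits to 1:
Broadcast: 17.211.145.127


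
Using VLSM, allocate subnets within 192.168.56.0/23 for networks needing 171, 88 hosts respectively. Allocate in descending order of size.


171 hosts -> /24 (254 usable): 192.168.56.0/24
88 hosts -> /25 (126 usable): 192.168.57.0/25
Allocation: 192.168.56.0/24 (171 hosts, 254 usable); 192.168.57.0/25 (88 hosts, 126 usable)


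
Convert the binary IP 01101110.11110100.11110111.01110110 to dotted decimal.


01101110 = 110
11110100 = 244
11110111 = 247
01110110 = 118
IP: 110.244.247.118


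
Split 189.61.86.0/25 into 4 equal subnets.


New prefix = 25 + 2 = 27
Each subnet has 32 addresses
  189.61.86.0/27
  189.61.86.32/27
  189.61.86.64/27
  189.61.86.96/27
Subnets: 189.61.86.0/27, 189.61.86.32/27, 189.61.86.64/27, 189.61.86.96/27


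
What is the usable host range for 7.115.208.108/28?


Network: 7.115.208.96
Broadcast: 7.115.208.111
First usable = network + 1
Last usable = broadcast - 1
Range: 7.115.208.97 to 7.115.208.110


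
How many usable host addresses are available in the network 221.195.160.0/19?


Host bits = 32 - 19 = 13
Total addresses = 2^13 = 8192
Usable = total - 2 (network and broadcast)
Usable hosts: 8190


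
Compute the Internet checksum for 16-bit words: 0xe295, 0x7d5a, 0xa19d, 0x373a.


Sum all words (with carry folding):
+ 0xe295 = 0xe295
+ 0x7d5a = 0x5ff0
+ 0xa19d = 0x018e
+ 0x373a = 0x38c8
One's complement: ~0x38c8
Checksum = 0xc737


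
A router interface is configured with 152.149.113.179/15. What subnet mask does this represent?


/15 means 15 network bits, 17 host bits
Binary: 11111111111111100000000000000000
Mask: 255.254.0.0


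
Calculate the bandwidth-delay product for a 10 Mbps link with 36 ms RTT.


BDP = bandwidth * RTT
= 10 Mbps * 36 ms
= 10 * 1e6 * 36 / 1000 bits
= 360000 bits
= 45000 bytes
= 43.9453 KB
BDP = 360000 bits (45000 bytes)


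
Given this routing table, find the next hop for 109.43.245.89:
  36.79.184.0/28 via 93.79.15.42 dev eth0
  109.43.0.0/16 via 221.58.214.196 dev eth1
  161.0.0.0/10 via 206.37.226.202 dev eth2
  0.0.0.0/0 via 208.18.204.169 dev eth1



Longest prefix match for 109.43.245.89:
  /28 36.79.184.0: no
  /16 109.43.0.0: MATCH
  /10 161.0.0.0: no
  /0 0.0.0.0: MATCH
Selected: next-hop 221.58.214.196 via eth1 (matched /16)


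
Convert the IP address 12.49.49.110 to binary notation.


12 = 00001100
49 = 00110001
49 = 00110001
110 = 01101110
Binary: 00001100.00110001.00110001.01101110


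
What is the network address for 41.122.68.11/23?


IP:   00101001.01111010.01000100.00001011
Mask: 11111111.11111111.11111110.00000000
AND operation:
Net:  00101001.01111010.01000100.00000000
Network: 41.122.68.0/23


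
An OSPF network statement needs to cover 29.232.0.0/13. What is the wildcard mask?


Subnet mask: 255.248.0.0
Wildcard = 255.255.255.255 - subnet mask
255 - 255 = 0
255 - 248 = 7
255 - 0 = 255
255 - 0 = 255
Wildcard: 0.7.255.255


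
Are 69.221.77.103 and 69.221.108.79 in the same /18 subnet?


Mask: 255.255.192.0
69.221.77.103 AND mask = 69.221.64.0
69.221.108.79 AND mask = 69.221.64.0
Yes, same subnet (69.221.64.0)


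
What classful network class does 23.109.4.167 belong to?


First octet: 23
Binary: 00010111
0xxxxxxx -> Class A (1-126)
Class A, default mask 255.0.0.0 (/8)


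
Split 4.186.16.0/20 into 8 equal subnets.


New prefix = 20 + 3 = 23
Each subnet has 512 addresses
  4.186.16.0/23
  4.186.18.0/23
  4.186.20.0/23
  4.186.22.0/23
  4.186.24.0/23
  4.186.26.0/23
  4.186.28.0/23
  4.186.30.0/23
Subnets: 4.186.16.0/23, 4.186.18.0/23, 4.186.20.0/23, 4.186.22.0/23, 4.186.24.0/23, 4.186.26.0/23, 4.186.28.0/23, 4.186.30.0/23


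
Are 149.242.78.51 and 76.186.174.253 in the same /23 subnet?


Mask: 255.255.254.0
149.242.78.51 AND mask = 149.242.78.0
76.186.174.253 AND mask = 76.186.174.0
No, different subnets (149.242.78.0 vs 76.186.174.0)


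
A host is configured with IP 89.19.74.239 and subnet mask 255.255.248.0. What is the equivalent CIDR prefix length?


Binary: 11111111.11111111.11111000.00000000
Count leading 1s
Prefix: /21


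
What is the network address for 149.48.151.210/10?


IP:   10010101.00110000.10010111.11010010
Mask: 11111111.11000000.00000000.00000000
AND operation:
Net:  10010101.00000000.00000000.00000000
Network: 149.0.0.0/10


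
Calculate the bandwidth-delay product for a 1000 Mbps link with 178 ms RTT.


BDP = bandwidth * RTT
= 1000 Mbps * 178 ms
= 1000 * 1e6 * 178 / 1000 bits
= 178000000 bits
= 22250000 bytes
= 21728.5156 KB
BDP = 178000000 bits (22250000 bytes)


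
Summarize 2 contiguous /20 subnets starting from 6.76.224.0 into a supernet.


Original prefix: /20
Number of subnets: 2 = 2^1
New prefix = 20 - 1 = 19
Supernet: 6.76.224.0/19


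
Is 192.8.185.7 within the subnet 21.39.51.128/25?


Subnet network: 21.39.51.128
Test IP AND mask: 192.8.185.0
No, 192.8.185.7 is not in 21.39.51.128/25


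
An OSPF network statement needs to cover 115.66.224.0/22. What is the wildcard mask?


Subnet mask: 255.255.252.0
Wildcard = 255.255.255.255 - subnet mask
255 - 255 = 0
255 - 255 = 0
255 - 252 = 3
255 - 0 = 255
Wildcard: 0.0.3.255


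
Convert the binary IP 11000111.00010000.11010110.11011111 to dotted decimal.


11000111 = 199
00010000 = 16
11010110 = 214
11011111 = 223
IP: 199.16.214.223


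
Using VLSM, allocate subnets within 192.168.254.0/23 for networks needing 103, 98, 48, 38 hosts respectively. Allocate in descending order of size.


103 hosts -> /25 (126 usable): 192.168.254.0/25
98 hosts -> /25 (126 usable): 192.168.254.128/25
48 hosts -> /26 (62 usable): 192.168.255.0/26
38 hosts -> /26 (62 usable): 192.168.255.64/26
Allocation: 192.168.254.0/25 (103 hosts, 126 usable); 192.168.254.128/25 (98 hosts, 126 usable); 192.168.255.0/26 (48 hosts, 62 usable); 192.168.255.64/26 (38 hosts, 62 usable)


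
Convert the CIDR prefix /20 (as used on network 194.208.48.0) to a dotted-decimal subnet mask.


/20 means 20 network bits, 12 host bits
Binary: 11111111111111111111000000000000
Mask: 255.255.240.0


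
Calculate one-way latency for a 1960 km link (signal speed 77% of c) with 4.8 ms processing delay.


Speed = 0.77 * 3e5 km/s = 231000 km/s
Propagation delay = 1960 / 231000 = 0.0085 s = 8.4848 ms
Processing delay = 4.8 ms
Total one-way latency = 13.2848 ms


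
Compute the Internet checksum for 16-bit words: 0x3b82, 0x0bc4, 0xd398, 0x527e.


Sum all words (with carry folding):
+ 0x3b82 = 0x3b82
+ 0x0bc4 = 0x4746
+ 0xd398 = 0x1adf
+ 0x527e = 0x6d5d
One's complement: ~0x6d5d
Checksum = 0x92a2


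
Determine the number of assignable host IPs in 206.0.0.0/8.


Host bits = 32 - 8 = 24
Total addresses = 2^24 = 16777216
Usable = total - 2 (network and broadcast)
Usable hosts: 16777214


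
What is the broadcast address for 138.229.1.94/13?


Network: 138.224.0.0/13
Host bits = 19
Set all host bits to 1:
Broadcast: 138.231.255.255


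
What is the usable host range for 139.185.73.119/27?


Network: 139.185.73.96
Broadcast: 139.185.73.127
First usable = network + 1
Last usable = broadcast - 1
Range: 139.185.73.97 to 139.185.73.126


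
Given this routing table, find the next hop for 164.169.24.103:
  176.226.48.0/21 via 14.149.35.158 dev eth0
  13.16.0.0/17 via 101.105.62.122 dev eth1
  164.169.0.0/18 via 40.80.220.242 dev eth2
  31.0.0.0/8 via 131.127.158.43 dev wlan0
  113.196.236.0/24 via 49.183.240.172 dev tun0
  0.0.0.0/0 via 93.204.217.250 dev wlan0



Longest prefix match for 164.169.24.103:
  /21 176.226.48.0: no
  /17 13.16.0.0: no
  /18 164.169.0.0: MATCH
  /8 31.0.0.0: no
  /24 113.196.236.0: no
  /0 0.0.0.0: MATCH
Selected: next-hop 40.80.220.242 via eth2 (matched /18)


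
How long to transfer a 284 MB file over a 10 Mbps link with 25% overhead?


Effective throughput = 10 * (1 - 25/100) = 7.5 Mbps
File size in Mb = 284 * 8 = 2272 Mb
Time = 2272 / 7.5
Time = 302.9333 seconds


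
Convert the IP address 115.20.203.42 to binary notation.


115 = 01110011
20 = 00010100
203 = 11001011
42 = 00101010
Binary: 01110011.00010100.11001011.00101010


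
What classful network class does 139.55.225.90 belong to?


First octet: 139
Binary: 10001011
10xxxxxx -> Class B (128-191)
Class B, default mask 255.255.0.0 (/16)


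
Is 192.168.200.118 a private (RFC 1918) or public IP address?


RFC 1918 private ranges:
  10.0.0.0/8 (10.0.0.0 - 10.255.255.255)
  172.16.0.0/12 (172.16.0.0 - 172.31.255.255)
  192.168.0.0/16 (192.168.0.0 - 192.168.255.255)
Private (in 192.168.0.0/16)


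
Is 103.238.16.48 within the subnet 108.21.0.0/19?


Subnet network: 108.21.0.0
Test IP AND mask: 103.238.0.0
No, 103.238.16.48 is not in 108.21.0.0/19


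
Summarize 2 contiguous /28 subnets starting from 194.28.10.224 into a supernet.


Original prefix: /28
Number of subnets: 2 = 2^1
New prefix = 28 - 1 = 27
Supernet: 194.28.10.224/27


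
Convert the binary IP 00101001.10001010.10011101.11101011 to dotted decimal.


00101001 = 41
10001010 = 138
10011101 = 157
11101011 = 235
IP: 41.138.157.235


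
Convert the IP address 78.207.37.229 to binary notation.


78 = 01001110
207 = 11001111
37 = 00100101
229 = 11100101
Binary: 01001110.11001111.00100101.11100101


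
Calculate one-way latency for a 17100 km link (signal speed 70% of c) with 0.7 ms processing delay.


Speed = 0.7 * 3e5 km/s = 210000 km/s
Propagation delay = 17100 / 210000 = 0.0814 s = 81.4286 ms
Processing delay = 0.7 ms
Total one-way latency = 82.1286 ms


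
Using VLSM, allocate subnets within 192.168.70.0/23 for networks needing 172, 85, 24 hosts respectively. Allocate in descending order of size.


172 hosts -> /24 (254 usable): 192.168.70.0/24
85 hosts -> /25 (126 usable): 192.168.71.0/25
24 hosts -> /27 (30 usable): 192.168.71.128/27
Allocation: 192.168.70.0/24 (172 hosts, 254 usable); 192.168.71.0/25 (85 hosts, 126 usable); 192.168.71.128/27 (24 hosts, 30 usable)


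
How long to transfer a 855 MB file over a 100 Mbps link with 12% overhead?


Effective throughput = 100 * (1 - 12/100) = 88 Mbps
File size in Mb = 855 * 8 = 6840 Mb
Time = 6840 / 88
Time = 77.7273 seconds


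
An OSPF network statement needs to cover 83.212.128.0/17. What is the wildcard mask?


Subnet mask: 255.255.128.0
Wildcard = 255.255.255.255 - subnet mask
255 - 255 = 0
255 - 255 = 0
255 - 128 = 127
255 - 0 = 255
Wildcard: 0.0.127.255


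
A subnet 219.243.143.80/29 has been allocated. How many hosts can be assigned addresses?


Host bits = 32 - 29 = 3
Total addresses = 2^3 = 8
Usable = total - 2 (network and broadcast)
Usable hosts: 6


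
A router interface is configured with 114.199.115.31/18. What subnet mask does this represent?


/18 means 18 network bits, 14 host bits
Binary: 11111111111111111100000000000000
Mask: 255.255.192.0


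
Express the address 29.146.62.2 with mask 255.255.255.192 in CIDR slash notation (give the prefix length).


Binary: 11111111.11111111.11111111.11000000
Count leading 1s
Prefix: /26


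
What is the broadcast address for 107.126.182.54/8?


Network: 107.0.0.0/8
Host bits = 24
Set all host bits to 1:
Broadcast: 107.255.255.255


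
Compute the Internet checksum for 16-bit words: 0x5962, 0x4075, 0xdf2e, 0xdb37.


Sum all words (with carry folding):
+ 0x5962 = 0x5962
+ 0x4075 = 0x99d7
+ 0xdf2e = 0x7906
+ 0xdb37 = 0x543e
One's complement: ~0x543e
Checksum = 0xabc1


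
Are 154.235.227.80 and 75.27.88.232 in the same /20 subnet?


Mask: 255.255.240.0
154.235.227.80 AND mask = 154.235.224.0
75.27.88.232 AND mask = 75.27.80.0
No, different subnets (154.235.224.0 vs 75.27.80.0)


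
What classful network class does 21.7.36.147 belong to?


First octet: 21
Binary: 00010101
0xxxxxxx -> Class A (1-126)
Class A, default mask 255.0.0.0 (/8)


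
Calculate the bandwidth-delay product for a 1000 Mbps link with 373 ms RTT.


BDP = bandwidth * RTT
= 1000 Mbps * 373 ms
= 1000 * 1e6 * 373 / 1000 bits
= 373000000 bits
= 46625000 bytes
= 45532.2266 KB
BDP = 373000000 bits (46625000 bytes)


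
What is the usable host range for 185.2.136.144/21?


Network: 185.2.136.0
Broadcast: 185.2.143.255
First usable = network + 1
Last usable = broadcast - 1
Range: 185.2.136.1 to 185.2.143.254


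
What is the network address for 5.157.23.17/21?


IP:   00000101.10011101.00010111.00010001
Mask: 11111111.11111111.11111000.00000000
AND operation:
Net:  00000101.10011101.00010000.00000000
Network: 5.157.16.0/21


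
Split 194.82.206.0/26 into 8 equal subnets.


New prefix = 26 + 3 = 29
Each subnet has 8 addresses
  194.82.206.0/29
  194.82.206.8/29
  194.82.206.16/29
  194.82.206.24/29
  194.82.206.32/29
  194.82.206.40/29
  194.82.206.48/29
  194.82.206.56/29
Subnets: 194.82.206.0/29, 194.82.206.8/29, 194.82.206.16/29, 194.82.206.24/29, 194.82.206.32/29, 194.82.206.40/29, 194.82.206.48/29, 194.82.206.56/29


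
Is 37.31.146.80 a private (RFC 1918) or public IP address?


RFC 1918 private ranges:
  10.0.0.0/8 (10.0.0.0 - 10.255.255.255)
  172.16.0.0/12 (172.16.0.0 - 172.31.255.255)
  192.168.0.0/16 (192.168.0.0 - 192.168.255.255)
Public (not in any RFC 1918 range)


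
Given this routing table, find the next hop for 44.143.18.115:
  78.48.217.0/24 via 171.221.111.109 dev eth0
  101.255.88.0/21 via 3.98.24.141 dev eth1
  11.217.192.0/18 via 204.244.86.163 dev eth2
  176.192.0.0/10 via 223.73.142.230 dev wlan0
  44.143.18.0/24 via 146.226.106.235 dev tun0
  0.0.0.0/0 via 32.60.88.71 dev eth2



Longest prefix match for 44.143.18.115:
  /24 78.48.217.0: no
  /21 101.255.88.0: no
  /18 11.217.192.0: no
  /10 176.192.0.0: no
  /24 44.143.18.0: MATCH
  /0 0.0.0.0: MATCH
Selected: next-hop 146.226.106.235 via tun0 (matched /24)


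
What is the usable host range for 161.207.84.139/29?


Network: 161.207.84.136
Broadcast: 161.207.84.143
First usable = network + 1
Last usable = broadcast - 1
Range: 161.207.84.137 to 161.207.84.142


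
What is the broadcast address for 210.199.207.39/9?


Network: 210.128.0.0/9
Host bits = 23
Set all host bits to 1:
Broadcast: 210.255.255.255


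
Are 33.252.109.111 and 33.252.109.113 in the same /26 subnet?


Mask: 255.255.255.192
33.252.109.111 AND mask = 33.252.109.64
33.252.109.113 AND mask = 33.252.109.64
Yes, same subnet (33.252.109.64)


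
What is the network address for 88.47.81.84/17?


IP:   01011000.00101111.01010001.01010100
Mask: 11111111.11111111.10000000.00000000
AND operation:
Net:  01011000.00101111.00000000.00000000
Network: 88.47.0.0/17


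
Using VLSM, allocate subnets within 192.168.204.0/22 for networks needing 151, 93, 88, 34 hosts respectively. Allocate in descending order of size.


151 hosts -> /24 (254 usable): 192.168.204.0/24
93 hosts -> /25 (126 usable): 192.168.205.0/25
88 hosts -> /25 (126 usable): 192.168.205.128/25
34 hosts -> /26 (62 usable): 192.168.206.0/26
Allocation: 192.168.204.0/24 (151 hosts, 254 usable); 192.168.205.0/25 (93 hosts, 126 usable); 192.168.205.128/25 (88 hosts, 126 usable); 192.168.206.0/26 (34 hosts, 62 usable)


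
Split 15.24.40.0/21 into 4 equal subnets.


New prefix = 21 + 2 = 23
Each subnet has 512 addresses
  15.24.40.0/23
  15.24.42.0/23
  15.24.44.0/23
  15.24.46.0/23
Subnets: 15.24.40.0/23, 15.24.42.0/23, 15.24.44.0/23, 15.24.46.0/23


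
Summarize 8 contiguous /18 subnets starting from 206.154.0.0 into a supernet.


Original prefix: /18
Number of subnets: 8 = 2^3
New prefix = 18 - 3 = 15
Supernet: 206.154.0.0/15


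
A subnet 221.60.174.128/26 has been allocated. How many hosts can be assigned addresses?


Host bits = 32 - 26 = 6
Total addresses = 2^6 = 64
Usable = total - 2 (network and broadcast)
Usable hosts: 62


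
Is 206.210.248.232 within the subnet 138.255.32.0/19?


Subnet network: 138.255.32.0
Test IP AND mask: 206.210.224.0
No, 206.210.248.232 is not in 138.255.32.0/19


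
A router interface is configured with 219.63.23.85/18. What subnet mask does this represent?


/18 means 18 network bits, 14 host bits
Binary: 11111111111111111100000000000000
Mask: 255.255.192.0


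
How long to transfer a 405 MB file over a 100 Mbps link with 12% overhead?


Effective throughput = 100 * (1 - 12/100) = 88 Mbps
File size in Mb = 405 * 8 = 3240 Mb
Time = 3240 / 88
Time = 36.8182 seconds


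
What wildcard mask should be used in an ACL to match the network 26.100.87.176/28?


Subnet mask: 255.255.255.240
Wildcard = 255.255.255.255 - subnet mask
255 - 255 = 0
255 - 255 = 0
255 - 255 = 0
255 - 240 = 15
Wildcard: 0.0.0.15


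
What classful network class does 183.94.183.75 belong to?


First octet: 183
Binary: 10110111
10xxxxxx -> Class B (128-191)
Class B, default mask 255.255.0.0 (/16)


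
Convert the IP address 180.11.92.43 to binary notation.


180 = 10110100
11 = 00001011
92 = 01011100
43 = 00101011
Binary: 10110100.00001011.01011100.00101011


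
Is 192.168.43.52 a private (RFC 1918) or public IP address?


RFC 1918 private ranges:
  10.0.0.0/8 (10.0.0.0 - 10.255.255.255)
  172.16.0.0/12 (172.16.0.0 - 172.31.255.255)
  192.168.0.0/16 (192.168.0.0 - 192.168.255.255)
Private (in 192.168.0.0/16)


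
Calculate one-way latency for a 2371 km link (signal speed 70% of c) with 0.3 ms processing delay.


Speed = 0.7 * 3e5 km/s = 210000 km/s
Propagation delay = 2371 / 210000 = 0.0113 s = 11.2905 ms
Processing delay = 0.3 ms
Total one-way latency = 11.5905 ms


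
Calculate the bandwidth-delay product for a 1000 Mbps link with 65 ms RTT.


BDP = bandwidth * RTT
= 1000 Mbps * 65 ms
= 1000 * 1e6 * 65 / 1000 bits
= 65000000 bits
= 8125000 bytes
= 7934.5703 KB
BDP = 65000000 bits (8125000 bytes)


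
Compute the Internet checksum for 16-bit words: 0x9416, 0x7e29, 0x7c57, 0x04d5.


Sum all words (with carry folding):
+ 0x9416 = 0x9416
+ 0x7e29 = 0x1240
+ 0x7c57 = 0x8e97
+ 0x04d5 = 0x936c
One's complement: ~0x936c
Checksum = 0x6c93


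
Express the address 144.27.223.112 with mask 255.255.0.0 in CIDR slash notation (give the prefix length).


Binary: 11111111.11111111.00000000.00000000
Count leading 1s
Prefix: /16


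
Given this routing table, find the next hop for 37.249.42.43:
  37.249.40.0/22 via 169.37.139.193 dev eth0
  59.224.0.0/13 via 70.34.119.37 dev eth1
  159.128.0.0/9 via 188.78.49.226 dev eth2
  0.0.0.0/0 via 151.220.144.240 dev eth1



Longest prefix match for 37.249.42.43:
  /22 37.249.40.0: MATCH
  /13 59.224.0.0: no
  /9 159.128.0.0: no
  /0 0.0.0.0: MATCH
Selected: next-hop 169.37.139.193 via eth0 (matched /22)


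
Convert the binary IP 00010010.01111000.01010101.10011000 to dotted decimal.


00010010 = 18
01111000 = 120
01010101 = 85
10011000 = 152
IP: 18.120.85.152


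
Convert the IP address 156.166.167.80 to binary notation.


156 = 10011100
166 = 10100110
167 = 10100111
80 = 01010000
Binary: 10011100.10100110.10100111.01010000


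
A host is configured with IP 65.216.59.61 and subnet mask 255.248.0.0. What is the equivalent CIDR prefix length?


Binary: 11111111.11111000.00000000.00000000
Count leading 1s
Prefix: /13


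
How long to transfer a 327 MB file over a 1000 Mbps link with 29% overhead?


Effective throughput = 1000 * (1 - 29/100) = 710 Mbps
File size in Mb = 327 * 8 = 2616 Mb
Time = 2616 / 710
Time = 3.6845 seconds


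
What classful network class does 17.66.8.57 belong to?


First octet: 17
Binary: 00010001
0xxxxxxx -> Class A (1-126)
Class A, default mask 255.0.0.0 (/8)


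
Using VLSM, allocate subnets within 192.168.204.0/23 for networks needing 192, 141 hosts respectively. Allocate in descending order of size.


192 hosts -> /24 (254 usable): 192.168.204.0/24
141 hosts -> /24 (254 usable): 192.168.205.0/24
Allocation: 192.168.204.0/24 (192 hosts, 254 usable); 192.168.205.0/24 (141 hosts, 254 usable)
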